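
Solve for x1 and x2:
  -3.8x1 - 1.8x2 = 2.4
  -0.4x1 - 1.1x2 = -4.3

x1 = -3, x2 = 5

Row-reduce the augmented matrix:
R1 ← R1 / (-19/5).
R2 ← R2 + 2/5·R1.
R2 ← R2 / (-173/190).
R1 ← R1 − 9/19·R2.
Reading off the reduced rows gives x1 = -3, x2 = 5.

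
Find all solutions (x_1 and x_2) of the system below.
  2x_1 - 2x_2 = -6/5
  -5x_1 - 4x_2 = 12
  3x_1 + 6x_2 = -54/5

Row-reduce the augmented matrix:
R1 ← R1 / (2).
R2 ← R2 + 5·R1.
R3 ← R3 − 3·R1.
R2 ← R2 / (-9).
R1 ← R1 + 1·R2.
R3 ← R3 − 9·R2.
R3 reduces to 0 = 0, so the extra equation is consistent.
Reading off the reduced rows gives x_1 = -8/5, x_2 = -1.

x_1 = -8/5, x_2 = -1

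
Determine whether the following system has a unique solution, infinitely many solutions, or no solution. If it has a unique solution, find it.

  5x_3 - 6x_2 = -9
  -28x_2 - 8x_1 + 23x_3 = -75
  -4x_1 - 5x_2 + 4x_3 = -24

infinitely many solutions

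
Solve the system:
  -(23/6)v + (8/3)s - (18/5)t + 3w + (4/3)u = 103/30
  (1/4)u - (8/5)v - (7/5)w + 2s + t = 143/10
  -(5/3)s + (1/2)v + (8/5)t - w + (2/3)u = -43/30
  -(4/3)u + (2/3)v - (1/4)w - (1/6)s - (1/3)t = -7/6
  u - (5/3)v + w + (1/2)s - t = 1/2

no solution

Row-reduce:
R1 ← R1 / (4/3).
R2 ← R2 − 1/4·R1.
R3 ← R3 − 2/3·R1.
R4 ← R4 + 4/3·R1.
R5 ← R5 − 1·R1.
R2 ← R2 / (-141/160).
R1 ← R1 + 23/8·R2.
R3 ← R3 − 29/12·R2.
R4 ← R4 + 19/6·R2.
R5 ← R5 − 29/24·R2.
R3 ← R3 / (-3334/423).
R1 ← R1 − 1220/141·R3.
R2 ← R2 − 314/141·R3.
R4 ← R4 − 16585/1692·R3.
R5 ← R5 + 1667/423·R3.
R4 ← R4 / (-20075/13336).
R1 ← R1 + 2786/1667·R4.
R2 ← R2 + 2313/1667·R4.
R3 ← R3 + 471/3334·R4.
Row 5 reduces to 0 = -1/2, a contradiction. The system is inconsistent.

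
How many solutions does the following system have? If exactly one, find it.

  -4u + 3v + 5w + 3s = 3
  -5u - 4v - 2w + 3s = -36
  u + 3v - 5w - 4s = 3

Row-reduce:
R1 ← R1 / (-4).
R2 ← R2 + 5·R1.
R3 ← R3 − 1·R1.
R2 ← R2 / (-31/4).
R1 ← R1 + 3/4·R2.
R3 ← R3 − 15/4·R2.
R3 ← R3 / (-240/31).
R1 ← R1 + 14/31·R3.
R2 ← R2 − 33/31·R3.
Rank is 3 with 4 unknowns, leaving s free.

infinitely many solutions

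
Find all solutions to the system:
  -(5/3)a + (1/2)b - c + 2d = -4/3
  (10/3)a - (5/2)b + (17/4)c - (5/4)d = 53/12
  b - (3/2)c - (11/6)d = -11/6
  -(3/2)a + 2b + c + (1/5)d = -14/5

no solution

Row-reduce:
R1 ← R1 / (-5/3).
R2 ← R2 − 10/3·R1.
R4 ← R4 + 3/2·R1.
R2 ← R2 / (-3/2).
R1 ← R1 + 3/10·R2.
R3 ← R3 − 1·R2.
R4 ← R4 − 31/20·R2.
Swap R3 and R4.
R3 ← R3 / (169/40).
R1 ← R1 − 3/20·R3.
R2 ← R2 + 3/2·R3.
Row 4 reduces to 0 = -2/3, a contradiction. The system is inconsistent.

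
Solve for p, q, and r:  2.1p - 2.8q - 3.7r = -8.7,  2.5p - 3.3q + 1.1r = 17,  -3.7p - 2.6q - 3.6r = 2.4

p = -2, q = -5, r = 5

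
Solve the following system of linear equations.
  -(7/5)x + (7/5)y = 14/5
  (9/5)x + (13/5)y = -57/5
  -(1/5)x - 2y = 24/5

no solution

Row-reduce:
R1 ← R1 / (-7/5).
R2 ← R2 − 9/5·R1.
R3 ← R3 + 1/5·R1.
R2 ← R2 / (22/5).
R1 ← R1 + 1·R2.
R3 ← R3 + 11/5·R2.
Row 3 reduces to 0 = 1/2, a contradiction. The system is inconsistent.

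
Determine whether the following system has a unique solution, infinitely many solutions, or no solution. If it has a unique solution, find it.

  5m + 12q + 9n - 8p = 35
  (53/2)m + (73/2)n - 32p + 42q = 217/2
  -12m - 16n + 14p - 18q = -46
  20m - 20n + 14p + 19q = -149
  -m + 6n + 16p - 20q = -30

no solution

Row-reduce:
R1 ← R1 / (5).
R2 ← R2 − 53/2·R1.
R3 ← R3 + 12·R1.
R4 ← R4 − 20·R1.
R5 ← R5 + 1·R1.
R2 ← R2 / (-56/5).
R1 ← R1 − 9/5·R2.
R3 ← R3 − 28/5·R2.
R4 ← R4 + 56·R2.
R5 ← R5 − 39/5·R2.
Swap R3 and R4.
R3 ← R3 / (-6).
R1 ← R1 − 1/14·R3.
R2 ← R2 + 13/14·R3.
R5 ← R5 − 303/14·R3.
Swap R4 and R5.
R4 ← R4 / (7065/28).
R1 ← R1 + 11/84·R4.
R2 ← R2 + 865/84·R4.
R3 ← R3 + 79/6·R4.
Row 5 reduces to 0 = -1/2, a contradiction. The system is inconsistent.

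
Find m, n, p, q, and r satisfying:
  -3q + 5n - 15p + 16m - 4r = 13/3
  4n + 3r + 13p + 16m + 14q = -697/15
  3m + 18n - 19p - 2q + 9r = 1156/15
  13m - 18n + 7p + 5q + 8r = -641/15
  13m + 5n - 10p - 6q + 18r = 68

m = -1, n = 9/5, p = -1, q = -7/3, r = 8/3

Row-reduce the augmented matrix:
R1 ← R1 / (16).
R2 ← R2 − 16·R1.
R3 ← R3 − 3·R1.
R4 ← R4 − 13·R1.
R5 ← R5 − 13·R1.
R2 ← R2 / (-1).
R1 ← R1 − 5/16·R2.
R3 ← R3 − 273/16·R2.
R4 ← R4 + 353/16·R2.
R5 ← R5 − 15/16·R2.
R3 ← R3 / (7385/16).
R1 ← R1 − 125/16·R3.
R2 ← R2 + 28·R3.
R4 ← R4 + 9577/16·R3.
R5 ← R5 − 455/16·R3.
R4 ← R4 / (49251/7385).
R1 ← R1 − 354/1477·R4.
R2 ← R2 − 537/1055·R4.
R3 ← R3 − 4618/7385·R4.
R5 ← R5 + 1141/211·R4.
R5 ← R5 / (1950008/49251).
R1 ← R1 + 18454/16417·R5.
R2 ← R2 + 16764/16417·R5.
R3 ← R3 + 98641/49251·R5.
R4 ← R4 − 179789/49251·R5.
Reading off the reduced rows gives m = -1, n = 9/5, p = -1, q = -7/3, r = 8/3.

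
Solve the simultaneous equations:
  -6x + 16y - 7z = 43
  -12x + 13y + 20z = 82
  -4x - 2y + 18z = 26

Row-reduce:
R1 ← R1 / (-6).
R2 ← R2 + 12·R1.
R3 ← R3 + 4·R1.
R2 ← R2 / (-19).
R1 ← R1 + 8/3·R2.
R3 ← R3 + 38/3·R2.
Rank is 2 with 3 unknowns, leaving z free.

infinitely many solutions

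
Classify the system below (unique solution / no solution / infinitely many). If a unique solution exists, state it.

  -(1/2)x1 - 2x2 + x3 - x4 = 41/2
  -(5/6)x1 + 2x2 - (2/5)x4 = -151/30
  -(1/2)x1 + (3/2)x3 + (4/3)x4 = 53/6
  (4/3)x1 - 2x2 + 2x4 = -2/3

x1 = -5, x2 = -5, x3 = 6, x4 = -2

Row-reduce the augmented matrix:
R1 ← R1 / (-1/2).
R2 ← R2 + 5/6·R1.
R3 ← R3 + 1/2·R1.
R4 ← R4 − 4/3·R1.
R2 ← R2 / (16/3).
R1 ← R1 − 4·R2.
R3 ← R3 − 2·R2.
R4 ← R4 + 22/3·R2.
R3 ← R3 / (9/8).
R1 ← R1 + 3/4·R3.
R2 ← R2 + 5/16·R3.
R4 ← R4 − 3/8·R3.
R4 ← R4 / (41/90).
R1 ← R1 − 103/45·R4.
R2 ← R2 − 407/540·R4.
R3 ← R3 − 223/135·R4.
Reading off the reduced rows gives x1 = -5, x2 = -5, x3 = 6, x4 = -2.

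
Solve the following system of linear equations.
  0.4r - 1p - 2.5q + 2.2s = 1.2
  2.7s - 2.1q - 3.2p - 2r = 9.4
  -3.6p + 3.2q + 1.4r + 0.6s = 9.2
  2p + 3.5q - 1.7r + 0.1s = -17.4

Row-reduce the augmented matrix:
R1 ← R1 / (-1).
R2 ← R2 + 16/5·R1.
R3 ← R3 + 18/5·R1.
R4 ← R4 − 2·R1.
R2 ← R2 / (59/10).
R1 ← R1 − 5/2·R2.
R3 ← R3 − 61/5·R2.
R4 ← R4 + 3/2·R2.
R3 ← R3 / (1989/295).
R1 ← R1 − 292/295·R3.
R2 ← R2 + 164/295·R3.
R4 ← R4 + 1023/590·R3.
R4 ← R4 / (2534/663).
R1 ← R1 + 12011/19890·R4.
R2 ← R2 + 5959/9945·R4.
R3 ← R3 − 488/1989·R4.
Reading off the reduced rows gives p = -5, q = -2, r = 0, s = -4.

p = -5, q = -2, r = 0, s = -4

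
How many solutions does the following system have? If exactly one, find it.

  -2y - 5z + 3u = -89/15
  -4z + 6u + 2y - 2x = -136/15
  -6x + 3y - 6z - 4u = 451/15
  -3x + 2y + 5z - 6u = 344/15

x = -3, y = -1/5, z = -1/3, u = -8/3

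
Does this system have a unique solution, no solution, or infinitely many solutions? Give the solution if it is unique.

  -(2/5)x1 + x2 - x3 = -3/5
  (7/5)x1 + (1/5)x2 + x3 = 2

infinitely many solutions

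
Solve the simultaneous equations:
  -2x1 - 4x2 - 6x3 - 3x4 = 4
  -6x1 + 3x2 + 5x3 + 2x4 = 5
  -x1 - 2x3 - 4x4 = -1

infinitely many solutions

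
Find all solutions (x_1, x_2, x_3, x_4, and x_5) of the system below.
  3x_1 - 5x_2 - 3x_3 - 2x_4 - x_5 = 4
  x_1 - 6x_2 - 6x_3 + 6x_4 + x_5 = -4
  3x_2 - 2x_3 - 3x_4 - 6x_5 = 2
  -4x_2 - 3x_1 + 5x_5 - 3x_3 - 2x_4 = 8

infinitely many solutions

Row-reduce:
R1 ← R1 / (3).
R2 ← R2 − 1·R1.
R4 ← R4 + 3·R1.
R2 ← R2 / (-13/3).
R1 ← R1 + 5/3·R2.
R3 ← R3 − 3·R2.
R4 ← R4 + 9·R2.
R3 ← R3 / (-71/13).
R1 ← R1 − 12/13·R3.
R2 ← R2 − 15/13·R3.
R4 ← R4 − 57/13·R3.
R4 ← R4 / (-1175/71).
R1 ← R1 + 210/71·R4.
R2 ← R2 + 85/71·R4.
R3 ← R3 + 21/71·R4.
Rank is 4 with 5 unknowns, leaving x_5 free.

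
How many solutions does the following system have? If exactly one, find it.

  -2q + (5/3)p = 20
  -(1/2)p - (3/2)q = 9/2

p = 6, q = -5

Row-reduce the augmented matrix:
R1 ← R1 / (5/3).
R2 ← R2 + 1/2·R1.
R2 ← R2 / (-21/10).
R1 ← R1 + 6/5·R2.
Reading off the reduced rows gives p = 6, q = -5.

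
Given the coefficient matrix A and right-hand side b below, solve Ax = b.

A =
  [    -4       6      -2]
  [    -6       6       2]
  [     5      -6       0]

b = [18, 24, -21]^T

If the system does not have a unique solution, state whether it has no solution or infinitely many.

Row-reduce:
R1 ← R1 / (-4).
R2 ← R2 + 6·R1.
R3 ← R3 − 5·R1.
R2 ← R2 / (-3).
R1 ← R1 + 3/2·R2.
R3 ← R3 − 3/2·R2.
Rank is 2 with 3 unknowns, leaving x_3 free.

infinitely many solutions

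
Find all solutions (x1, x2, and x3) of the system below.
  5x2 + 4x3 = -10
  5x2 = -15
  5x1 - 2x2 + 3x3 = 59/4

x1 = 1, x2 = -3, x3 = 5/4

Row-reduce the augmented matrix:
Swap R1 and R3.
R1 ← R1 / (5).
R2 ← R2 / (5).
R1 ← R1 + 2/5·R2.
R3 ← R3 − 5·R2.
R3 ← R3 / (4).
R1 ← R1 − 3/5·R3.
Reading off the reduced rows gives x1 = 1, x2 = -3, x3 = 5/4.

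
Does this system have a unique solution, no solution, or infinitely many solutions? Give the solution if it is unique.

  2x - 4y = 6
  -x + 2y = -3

Row-reduce:
R1 ← R1 / (2).
R2 ← R2 + 1·R1.
Rank is 1 with 2 unknowns, leaving y free.

infinitely many solutions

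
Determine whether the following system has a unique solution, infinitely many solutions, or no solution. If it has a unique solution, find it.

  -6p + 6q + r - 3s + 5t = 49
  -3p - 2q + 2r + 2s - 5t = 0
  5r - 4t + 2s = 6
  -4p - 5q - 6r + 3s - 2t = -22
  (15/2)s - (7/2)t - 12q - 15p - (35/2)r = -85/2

Row-reduce:
R1 ← R1 / (-6).
R2 ← R2 + 3·R1.
R4 ← R4 + 4·R1.
R5 ← R5 + 15·R1.
R2 ← R2 / (-5).
R1 ← R1 + 1·R2.
R4 ← R4 + 9·R2.
R5 ← R5 + 27·R2.
R3 ← R3 / (5).
R1 ← R1 + 7/15·R3.
R2 ← R2 + 3/10·R3.
R4 ← R4 + 281/30·R3.
R5 ← R5 + 281/10·R3.
R4 ← R4 / (367/150).
R1 ← R1 + 1/75·R4.
R2 ← R2 + 29/50·R4.
R3 ← R3 − 2/5·R4.
R5 ← R5 − 367/50·R4.
Row 5 reduces to 0 = -1, a contradiction. The system is inconsistent.

no solution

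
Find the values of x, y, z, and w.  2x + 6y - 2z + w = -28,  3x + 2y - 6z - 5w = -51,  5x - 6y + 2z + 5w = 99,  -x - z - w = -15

Row-reduce the augmented matrix:
R1 ← R1 / (2).
R2 ← R2 − 3·R1.
R3 ← R3 − 5·R1.
R4 ← R4 + 1·R1.
R2 ← R2 / (-7).
R1 ← R1 − 3·R2.
R3 ← R3 + 21·R2.
R4 ← R4 − 3·R2.
R3 ← R3 / (16).
R1 ← R1 + 16/7·R3.
R2 ← R2 − 3/7·R3.
R4 ← R4 + 23/7·R3.
R4 ← R4 / (69/56).
R1 ← R1 − 6/7·R4.
R2 ← R2 − 19/56·R4.
R3 ← R3 − 11/8·R4.
Reading off the reduced rows gives x = 5, y = -6, z = 4, w = 6.

x = 5, y = -6, z = 4, w = 6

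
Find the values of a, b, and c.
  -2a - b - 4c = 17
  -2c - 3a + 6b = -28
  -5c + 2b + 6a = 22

Row-reduce the augmented matrix:
R1 ← R1 / (-2).
R2 ← R2 + 3·R1.
R3 ← R3 − 6·R1.
R2 ← R2 / (15/2).
R1 ← R1 − 1/2·R2.
R3 ← R3 + 1·R2.
R3 ← R3 / (-247/15).
R1 ← R1 − 26/15·R3.
R2 ← R2 − 8/15·R3.
Reading off the reduced rows gives a = 2, b = -5, c = -4.

a = 2, b = -5, c = -4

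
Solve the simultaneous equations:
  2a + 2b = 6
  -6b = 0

a = 3, b = 0

Row-reduce the augmented matrix:
R1 ← R1 / (2).
R2 ← R2 / (-6).
R1 ← R1 − 1·R2.
Reading off the reduced rows gives a = 3, b = 0.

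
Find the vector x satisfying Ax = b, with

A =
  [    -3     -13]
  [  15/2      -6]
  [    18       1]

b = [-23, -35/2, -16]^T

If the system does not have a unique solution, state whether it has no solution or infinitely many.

no solution

Row-reduce:
R1 ← R1 / (-3).
R2 ← R2 − 15/2·R1.
R3 ← R3 − 18·R1.
R2 ← R2 / (-77/2).
R1 ← R1 − 13/3·R2.
R3 ← R3 + 77·R2.
Row 3 reduces to 0 = -4, a contradiction. The system is inconsistent.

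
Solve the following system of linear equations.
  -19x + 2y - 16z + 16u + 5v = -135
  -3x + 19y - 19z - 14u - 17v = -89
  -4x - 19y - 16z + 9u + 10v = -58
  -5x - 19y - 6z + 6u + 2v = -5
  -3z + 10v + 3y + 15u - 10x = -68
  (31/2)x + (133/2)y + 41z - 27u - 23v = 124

no solution

Row-reduce:
R1 ← R1 / (-19).
R2 ← R2 + 3·R1.
R3 ← R3 + 4·R1.
R4 ← R4 + 5·R1.
R5 ← R5 + 10·R1.
R6 ← R6 − 31/2·R1.
R2 ← R2 / (355/19).
R1 ← R1 + 2/19·R2.
R3 ← R3 + 369/19·R2.
R4 ← R4 + 371/19·R2.
R5 ← R5 − 37/19·R2.
R6 ← R6 − 2589/38·R2.
R3 ← R3 / (-10563/355).
R1 ← R1 − 266/355·R3.
R2 ← R2 + 313/355·R3.
R4 ← R4 + 6747/355·R3.
R5 ← R5 − 2534/355·R3.
R6 ← R6 − 62493/710·R3.
R4 ← R4 / (-28543/3521).
R1 ← R1 + 1850/1509·R4.
R2 ← R2 + 5729/10563·R4.
R3 ← R3 − 4099/10563·R4.
R5 ← R5 − 8347/1509·R4.
R6 ← R6 − 85629/7042·R4.
R5 ← R5 / (-1891/1679).
R1 ← R1 − 33753/28543·R5.
R2 ← R2 − 203/1679·R5.
R3 ← R3 + 6983/28543·R5.
R4 ← R4 − 41587/28543·R5.
Row 6 reduces to 0 = 1/2, a contradiction. The system is inconsistent.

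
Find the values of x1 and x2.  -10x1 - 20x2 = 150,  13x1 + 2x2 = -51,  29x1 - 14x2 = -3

x1 = -3, x2 = -6

Row-reduce the augmented matrix:
R1 ← R1 / (-10).
R2 ← R2 − 13·R1.
R3 ← R3 − 29·R1.
R2 ← R2 / (-24).
R1 ← R1 − 2·R2.
R3 ← R3 + 72·R2.
R3 reduces to 0 = 0, so the extra equation is consistent.
Reading off the reduced rows gives x1 = -3, x2 = -6.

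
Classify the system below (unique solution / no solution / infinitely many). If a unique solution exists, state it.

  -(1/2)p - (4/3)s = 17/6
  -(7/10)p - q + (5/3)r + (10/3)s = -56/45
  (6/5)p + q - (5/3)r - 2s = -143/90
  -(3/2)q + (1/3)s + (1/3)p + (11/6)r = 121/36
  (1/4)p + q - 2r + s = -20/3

p = -1, q = 0, r = 7/3, s = -7/4

Row-reduce the augmented matrix:
R1 ← R1 / (-1/2).
R2 ← R2 + 7/10·R1.
R3 ← R3 − 6/5·R1.
R4 ← R4 − 1/3·R1.
R5 ← R5 − 1/4·R1.
R2 ← R2 / (-1).
R3 ← R3 − 1·R2.
R4 ← R4 + 3/2·R2.
R5 ← R5 − 1·R2.
Swap R3 and R4.
R3 ← R3 / (-2/3).
R2 ← R2 + 5/3·R3.
R5 ← R5 + 1/3·R3.
Swap R4 and R5.
R4 ← R4 / (437/45).
R1 ← R1 − 8/3·R4.
R2 ← R2 − 706/45·R4.
R3 ← R3 − 188/15·R4.
R5 reduces to 0 = 0, so the extra equation is consistent.
Reading off the reduced rows gives p = -1, q = 0, r = 7/3, s = -7/4.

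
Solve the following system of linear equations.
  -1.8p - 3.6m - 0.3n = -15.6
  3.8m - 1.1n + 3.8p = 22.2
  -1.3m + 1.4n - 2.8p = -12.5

Row-reduce the augmented matrix:
R1 ← R1 / (-18/5).
R2 ← R2 − 19/5·R1.
R3 ← R3 + 13/10·R1.
R2 ← R2 / (-17/12).
R1 ← R1 − 1/12·R2.
R3 ← R3 − 181/120·R2.
R3 ← R3 / (-54/425).
R1 ← R1 − 52/85·R3.
R2 ← R2 + 114/85·R3.
Reading off the reduced rows gives m = 1, n = 4, p = 6.

m = 1, n = 4, p = 6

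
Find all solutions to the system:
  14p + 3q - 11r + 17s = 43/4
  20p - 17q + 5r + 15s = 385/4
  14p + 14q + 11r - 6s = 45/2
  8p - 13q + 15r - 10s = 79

Row-reduce the augmented matrix:
R1 ← R1 / (14).
R2 ← R2 − 20·R1.
R3 ← R3 − 14·R1.
R4 ← R4 − 8·R1.
R2 ← R2 / (-149/7).
R1 ← R1 − 3/14·R2.
R3 ← R3 − 11·R2.
R4 ← R4 + 103/7·R2.
R3 ← R3 / (4873/149).
R1 ← R1 + 86/149·R3.
R2 ← R2 + 145/149·R3.
R4 ← R4 − 1038/149·R3.
R4 ← R4 / (-35933/4873).
R1 ← R1 − 3071/4873·R4.
R2 ← R2 + 1905/4873·R4.
R3 ← R3 + 4142/4873·R4.
Reading off the reduced rows gives p = 3, q = -5/2, r = 1, s = -3/4.

p = 3, q = -5/2, r = 1, s = -3/4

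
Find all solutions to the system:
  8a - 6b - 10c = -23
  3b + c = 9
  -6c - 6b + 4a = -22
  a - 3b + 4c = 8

no solution

Row-reduce:
R1 ← R1 / (8).
R3 ← R3 − 4·R1.
R4 ← R4 − 1·R1.
R2 ← R2 / (3).
R1 ← R1 + 3/4·R2.
R3 ← R3 + 3·R2.
R4 ← R4 + 9/4·R2.
Swap R3 and R4.
R3 ← R3 / (6).
R1 ← R1 + 1·R3.
R2 ← R2 − 1/3·R3.
Row 4 reduces to 0 = -3/2, a contradiction. The system is inconsistent.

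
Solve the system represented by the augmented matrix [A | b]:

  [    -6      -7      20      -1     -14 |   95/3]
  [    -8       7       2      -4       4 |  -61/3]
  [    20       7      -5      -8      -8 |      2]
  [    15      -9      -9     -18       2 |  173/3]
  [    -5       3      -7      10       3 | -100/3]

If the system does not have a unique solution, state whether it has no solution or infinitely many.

x_1 = 1, x_2 = -3, x_3 = 1, x_4 = -4/3, x_5 = 1/3

Row-reduce the augmented matrix:
R1 ← R1 / (-6).
R2 ← R2 + 8·R1.
R3 ← R3 − 20·R1.
R4 ← R4 − 15·R1.
R5 ← R5 + 5·R1.
R2 ← R2 / (49/3).
R1 ← R1 − 7/6·R2.
R3 ← R3 + 49/3·R2.
R4 ← R4 + 53/2·R2.
R5 ← R5 − 53/6·R2.
R3 ← R3 / (37).
R1 ← R1 + 11/7·R3.
R2 ← R2 + 74/49·R3.
R4 ← R4 − 48/49·R3.
R5 ← R5 + 506/49·R3.
R4 ← R4 / (-88677/3626).
R1 ← R1 + 123/518·R4.
R2 ← R2 + 36/49·R4.
R3 ← R3 + 14/37·R4.
R5 ← R5 − 30343/3626·R4.
R5 ← R5 / (-438163/88677).
R1 ← R1 + 20386/29559·R5.
R2 ← R2 + 564/9853·R5.
R3 ← R3 + 83036/88677·R5.
R4 ← R4 + 16762/88677·R5.
Reading off the reduced rows gives x_1 = 1, x_2 = -3, x_3 = 1, x_4 = -4/3, x_5 = 1/3.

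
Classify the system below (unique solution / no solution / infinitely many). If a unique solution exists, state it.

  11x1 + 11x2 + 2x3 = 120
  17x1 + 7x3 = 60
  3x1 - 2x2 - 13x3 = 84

Row-reduce the augmented matrix:
R1 ← R1 / (11).
R2 ← R2 − 17·R1.
R3 ← R3 − 3·R1.
R2 ← R2 / (-17).
R1 ← R1 − 1·R2.
R3 ← R3 + 5·R2.
R3 ← R3 / (-2748/187).
R1 ← R1 − 7/17·R3.
R2 ← R2 + 43/187·R3.
Reading off the reduced rows gives x1 = 6, x2 = 6, x3 = -6.

x1 = 6, x2 = 6, x3 = -6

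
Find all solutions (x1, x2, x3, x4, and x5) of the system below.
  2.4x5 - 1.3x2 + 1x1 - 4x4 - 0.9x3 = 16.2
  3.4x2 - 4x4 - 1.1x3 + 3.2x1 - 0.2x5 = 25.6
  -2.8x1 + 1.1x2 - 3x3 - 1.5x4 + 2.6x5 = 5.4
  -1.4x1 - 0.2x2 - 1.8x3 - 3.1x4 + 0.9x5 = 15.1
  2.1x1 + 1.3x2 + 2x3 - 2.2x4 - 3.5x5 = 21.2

x1 = -1, x2 = 2, x3 = 2, x4 = -6, x5 = -1

Row-reduce the augmented matrix:
R2 ← R2 − 16/5·R1.
R3 ← R3 + 14/5·R1.
R4 ← R4 + 7/5·R1.
R5 ← R5 − 21/10·R1.
R2 ← R2 / (189/25).
R1 ← R1 + 13/10·R2.
R3 ← R3 + 127/50·R2.
R4 ← R4 + 101/50·R2.
R5 ← R5 − 403/100·R2.
R3 ← R3 / (-3721/756).
R1 ← R1 + 449/756·R3.
R2 ← R2 − 89/378·R3.
R4 ← R4 + 9769/3780·R3.
R5 ← R5 − 4447/1512·R3.
R4 ← R4 / (-22934/18605).
R1 ← R1 + 9757/7442·R4.
R2 ← R2 − 2597/3721·R4.
R3 ← R3 − 7366/3721·R4.
R5 ← R5 + 320989/74420·R4.
R5 ← R5 / (20035859/4586800).
R1 ← R1 − 768139/458680·R5.
R2 ← R2 + 341019/229340·R5.
R3 ← R3 + 403881/114670·R5.
R4 ← R4 − 250991/229340·R5.
Reading off the reduced rows gives x1 = -1, x2 = 2, x3 = 2, x4 = -6, x5 = -1.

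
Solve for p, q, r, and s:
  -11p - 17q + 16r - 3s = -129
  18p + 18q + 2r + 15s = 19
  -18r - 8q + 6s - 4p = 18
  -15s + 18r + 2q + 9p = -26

p = -1, q = 5, r = -4, s = -3

Row-reduce the augmented matrix:
R1 ← R1 / (-11).
R2 ← R2 − 18·R1.
R3 ← R3 + 4·R1.
R4 ← R4 − 9·R1.
R2 ← R2 / (-108/11).
R1 ← R1 − 17/11·R2.
R3 ← R3 + 20/11·R2.
R4 ← R4 + 131/11·R2.
R3 ← R3 / (-784/27).
R1 ← R1 − 161/54·R3.
R2 ← R2 + 155/54·R3.
R4 ← R4 + 167/54·R3.
R4 ← R4 / (-47433/1568).
R1 ← R1 − 537/224·R4.
R2 ← R2 + 2421/1568·R4.
R3 ← R3 + 141/784·R4.
Reading off the reduced rows gives p = -1, q = 5, r = -4, s = -3.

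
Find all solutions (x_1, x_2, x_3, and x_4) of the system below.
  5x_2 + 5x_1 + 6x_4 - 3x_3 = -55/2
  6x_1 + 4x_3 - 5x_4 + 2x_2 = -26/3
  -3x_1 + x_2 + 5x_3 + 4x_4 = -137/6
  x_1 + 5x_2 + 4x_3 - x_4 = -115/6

x_1 = -3/2, x_2 = -2, x_3 = -8/3, x_4 = -3

Row-reduce the augmented matrix:
R1 ← R1 / (5).
R2 ← R2 − 6·R1.
R3 ← R3 + 3·R1.
R4 ← R4 − 1·R1.
R2 ← R2 / (-4).
R1 ← R1 − 1·R2.
R3 ← R3 − 4·R2.
R4 ← R4 − 4·R2.
R3 ← R3 / (54/5).
R1 ← R1 − 13/10·R3.
R2 ← R2 + 19/10·R3.
R4 ← R4 − 61/5·R3.
R4 ← R4 / (-497/54).
R1 ← R1 + 35/27·R4.
R2 ← R2 − 121/54·R4.
R3 ← R3 + 23/54·R4.
Reading off the reduced rows gives x_1 = -3/2, x_2 = -2, x_3 = -8/3, x_4 = -3.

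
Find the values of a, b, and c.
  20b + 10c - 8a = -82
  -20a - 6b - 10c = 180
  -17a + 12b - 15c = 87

Row-reduce the augmented matrix:
R1 ← R1 / (-8).
R2 ← R2 + 20·R1.
R3 ← R3 + 17·R1.
R2 ← R2 / (-56).
R1 ← R1 + 5/2·R2.
R3 ← R3 + 61/2·R2.
R3 ← R3 / (-275/16).
R1 ← R1 − 5/16·R3.
R2 ← R2 − 5/8·R3.
Reading off the reduced rows gives a = -6, b = -5, c = -3.

a = -6, b = -5, c = -3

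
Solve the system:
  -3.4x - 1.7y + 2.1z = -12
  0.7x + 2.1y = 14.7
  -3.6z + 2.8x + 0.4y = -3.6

x = 3, y = 6, z = 4

Row-reduce the augmented matrix:
R1 ← R1 / (-17/5).
R2 ← R2 − 7/10·R1.
R3 ← R3 − 14/5·R1.
R2 ← R2 / (7/4).
R1 ← R1 − 1/2·R2.
R3 ← R3 + 1·R2.
R3 ← R3 / (-138/85).
R1 ← R1 + 63/85·R3.
R2 ← R2 − 21/85·R3.
Reading off the reduced rows gives x = 3, y = 6, z = 4.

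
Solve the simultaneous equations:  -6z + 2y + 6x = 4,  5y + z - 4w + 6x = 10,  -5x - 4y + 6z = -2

infinitely many solutions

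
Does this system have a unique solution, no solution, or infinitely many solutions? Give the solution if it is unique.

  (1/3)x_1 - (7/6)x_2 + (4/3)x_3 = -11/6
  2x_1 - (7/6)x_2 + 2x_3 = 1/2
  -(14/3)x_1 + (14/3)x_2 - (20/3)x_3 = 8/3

Row-reduce:
R1 ← R1 / (1/3).
R2 ← R2 − 2·R1.
R3 ← R3 + 14/3·R1.
R2 ← R2 / (35/6).
R1 ← R1 + 7/2·R2.
R3 ← R3 + 35/3·R2.
Rank is 2 with 3 unknowns, leaving x_3 free.

infinitely many solutions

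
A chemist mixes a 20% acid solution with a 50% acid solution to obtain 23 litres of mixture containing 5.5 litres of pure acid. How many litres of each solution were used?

Let a = litres of solution A, b = litres of solution B.
  a + b = 23
  (1/5)a + (1/2)b = 11/2
Row-reduce the augmented matrix:
R2 ← R2 − 1/5·R1.
R2 ← R2 / (3/10).
R1 ← R1 − 1·R2.
Reading off the reduced rows gives a = 20, b = 3.

litres of solution A: 20, litres of solution B: 3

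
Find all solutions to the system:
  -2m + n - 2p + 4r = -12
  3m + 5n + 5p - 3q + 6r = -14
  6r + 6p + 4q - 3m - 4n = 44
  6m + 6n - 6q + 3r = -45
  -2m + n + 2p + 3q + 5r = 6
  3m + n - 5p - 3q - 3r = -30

no solution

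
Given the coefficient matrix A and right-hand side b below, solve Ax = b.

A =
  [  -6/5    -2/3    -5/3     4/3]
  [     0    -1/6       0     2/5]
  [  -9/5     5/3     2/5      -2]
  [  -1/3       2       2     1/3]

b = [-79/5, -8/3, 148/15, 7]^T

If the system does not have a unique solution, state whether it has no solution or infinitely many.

x_1 = 4, x_2 = 4, x_3 = 1, x_4 = -5

Row-reduce the augmented matrix:
R1 ← R1 / (-6/5).
R3 ← R3 + 9/5·R1.
R4 ← R4 + 1/3·R1.
R2 ← R2 / (-1/6).
R1 ← R1 − 5/9·R2.
R3 ← R3 − 8/3·R2.
R4 ← R4 − 59/27·R2.
R3 ← R3 / (29/10).
R1 ← R1 − 25/18·R3.
R4 ← R4 − 133/54·R3.
R4 ← R4 / (12407/3915).
R1 ← R1 + 242/261·R4.
R2 ← R2 + 12/5·R4.
R3 ← R3 − 24/29·R4.
Reading off the reduced rows gives x_1 = 4, x_2 = 4, x_3 = 1, x_4 = -5.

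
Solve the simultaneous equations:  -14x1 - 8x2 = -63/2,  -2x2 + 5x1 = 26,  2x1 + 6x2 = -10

no solution

Row-reduce:
R1 ← R1 / (-14).
R2 ← R2 − 5·R1.
R3 ← R3 − 2·R1.
R2 ← R2 / (-34/7).
R1 ← R1 − 4/7·R2.
R3 ← R3 − 34/7·R2.
Row 3 reduces to 0 = 1/4, a contradiction. The system is inconsistent.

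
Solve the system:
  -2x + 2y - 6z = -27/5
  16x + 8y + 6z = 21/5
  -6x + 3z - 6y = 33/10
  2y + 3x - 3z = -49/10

x = -4/5, y = 1, z = 3/2

Row-reduce the augmented matrix:
R1 ← R1 / (-2).
R2 ← R2 − 16·R1.
R3 ← R3 + 6·R1.
R4 ← R4 − 3·R1.
R2 ← R2 / (24).
R1 ← R1 + 1·R2.
R3 ← R3 + 12·R2.
R4 ← R4 − 5·R2.
Swap R3 and R4.
R3 ← R3 / (-13/4).
R1 ← R1 − 5/4·R3.
R2 ← R2 + 7/4·R3.
R4 reduces to 0 = 0, so the extra equation is consistent.
Reading off the reduced rows gives x = -4/5, y = 1, z = 3/2.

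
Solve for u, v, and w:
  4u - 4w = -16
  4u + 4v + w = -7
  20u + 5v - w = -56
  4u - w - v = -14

Row-reduce the augmented matrix:
R1 ← R1 / (4).
R2 ← R2 − 4·R1.
R3 ← R3 − 20·R1.
R4 ← R4 − 4·R1.
R2 ← R2 / (4).
R3 ← R3 − 5·R2.
R4 ← R4 + 1·R2.
R3 ← R3 / (51/4).
R1 ← R1 + 1·R3.
R2 ← R2 − 5/4·R3.
R4 ← R4 − 17/4·R3.
R4 reduces to 0 = 0, so the extra equation is consistent.
Reading off the reduced rows gives u = -3, v = 1, w = 1.

u = -3, v = 1, w = 1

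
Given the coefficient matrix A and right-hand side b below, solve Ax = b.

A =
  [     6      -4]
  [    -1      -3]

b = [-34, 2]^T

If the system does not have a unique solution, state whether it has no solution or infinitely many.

Row-reduce the augmented matrix:
R1 ← R1 / (6).
R2 ← R2 + 1·R1.
R2 ← R2 / (-11/3).
R1 ← R1 + 2/3·R2.
Reading off the reduced rows gives x_1 = -5, x_2 = 1.

x_1 = -5, x_2 = 1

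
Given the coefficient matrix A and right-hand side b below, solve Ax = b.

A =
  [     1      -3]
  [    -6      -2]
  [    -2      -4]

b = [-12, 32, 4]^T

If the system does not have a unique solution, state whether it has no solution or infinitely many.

x_1 = -6, x_2 = 2

Row-reduce the augmented matrix:
R2 ← R2 + 6·R1.
R3 ← R3 + 2·R1.
R2 ← R2 / (-20).
R1 ← R1 + 3·R2.
R3 ← R3 + 10·R2.
R3 reduces to 0 = 0, so the extra equation is consistent.
Reading off the reduced rows gives x_1 = -6, x_2 = 2.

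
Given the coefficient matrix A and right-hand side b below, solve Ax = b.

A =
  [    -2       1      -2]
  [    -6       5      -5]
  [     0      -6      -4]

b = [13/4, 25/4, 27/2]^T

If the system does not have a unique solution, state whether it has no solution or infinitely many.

x_1 = 5/4, x_2 = -1/4, x_3 = -3

Row-reduce the augmented matrix:
R1 ← R1 / (-2).
R2 ← R2 + 6·R1.
R2 ← R2 / (2).
R1 ← R1 + 1/2·R2.
R3 ← R3 + 6·R2.
R3 ← R3 / (-1).
R1 ← R1 − 5/4·R3.
R2 ← R2 − 1/2·R3.
Reading off the reduced rows gives x_1 = 5/4, x_2 = -1/4, x_3 = -3.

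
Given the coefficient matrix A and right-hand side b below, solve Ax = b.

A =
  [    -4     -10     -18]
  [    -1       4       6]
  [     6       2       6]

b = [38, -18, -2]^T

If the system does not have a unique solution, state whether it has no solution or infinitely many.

infinitely many solutions

Row-reduce:
R1 ← R1 / (-4).
R2 ← R2 + 1·R1.
R3 ← R3 − 6·R1.
R2 ← R2 / (13/2).
R1 ← R1 − 5/2·R2.
R3 ← R3 + 13·R2.
Rank is 2 with 3 unknowns, leaving x_3 free.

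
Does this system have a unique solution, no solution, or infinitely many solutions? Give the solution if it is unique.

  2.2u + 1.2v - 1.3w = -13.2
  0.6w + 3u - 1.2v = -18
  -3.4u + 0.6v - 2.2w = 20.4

u = -6, v = 0, w = 0

Row-reduce the augmented matrix:
R1 ← R1 / (11/5).
R2 ← R2 − 3·R1.
R3 ← R3 + 17/5·R1.
R2 ← R2 / (-156/55).
R1 ← R1 − 6/11·R2.
R3 ← R3 − 27/11·R2.
R3 ← R3 / (-1121/520).
R1 ← R1 + 7/52·R3.
R2 ← R2 + 87/104·R3.
Reading off the reduced rows gives u = -6, v = 0, w = 0.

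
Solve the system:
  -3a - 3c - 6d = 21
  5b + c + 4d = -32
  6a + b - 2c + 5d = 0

infinitely many solutions

Row-reduce:
R1 ← R1 / (-3).
R3 ← R3 − 6·R1.
R2 ← R2 / (5).
R3 ← R3 − 1·R2.
R3 ← R3 / (-41/5).
R1 ← R1 − 1·R3.
R2 ← R2 − 1/5·R3.
Rank is 3 with 4 unknowns, leaving d free.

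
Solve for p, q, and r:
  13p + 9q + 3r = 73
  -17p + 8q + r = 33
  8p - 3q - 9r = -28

p = 1, q = 6, r = 2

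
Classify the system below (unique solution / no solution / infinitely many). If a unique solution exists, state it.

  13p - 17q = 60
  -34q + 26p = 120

infinitely many solutions

Row-reduce:
R1 ← R1 / (13).
R2 ← R2 − 26·R1.
Rank is 1 with 2 unknowns, leaving q free.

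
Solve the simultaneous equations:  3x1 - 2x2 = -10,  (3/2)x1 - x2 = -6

no solution

Row-reduce:
R1 ← R1 / (3).
R2 ← R2 − 3/2·R1.
Row 2 reduces to 0 = -1, a contradiction. The system is inconsistent.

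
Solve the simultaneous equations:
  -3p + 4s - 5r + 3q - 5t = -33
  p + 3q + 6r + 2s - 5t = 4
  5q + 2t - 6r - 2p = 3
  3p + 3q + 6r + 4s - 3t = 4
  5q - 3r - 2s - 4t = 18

p = 4, q = 3, r = 1, s = -5, t = 1

Row-reduce the augmented matrix:
R1 ← R1 / (-3).
R2 ← R2 − 1·R1.
R3 ← R3 + 2·R1.
R4 ← R4 − 3·R1.
R2 ← R2 / (4).
R1 ← R1 + 1·R2.
R3 ← R3 − 3·R2.
R4 ← R4 − 6·R2.
R5 ← R5 − 5·R2.
R3 ← R3 / (-71/12).
R1 ← R1 − 11/4·R3.
R2 ← R2 − 13/12·R3.
R4 ← R4 + 11/2·R3.
R5 ← R5 + 101/12·R3.
R4 ← R4 / (554/71).
R1 ← R1 + 206/71·R4.
R2 ← R2 + 8/71·R4.
R3 ← R3 − 62/71·R4.
R5 ← R5 − 84/71·R4.
R5 ← R5 / (-2552/277).
R1 ← R1 − 547/277·R5.
R2 ← R2 − 32/277·R5.
R3 ← R3 + 248/277·R5.
R4 ← R4 + 270/277·R5.
Reading off the reduced rows gives p = 4, q = 3, r = 1, s = -5, t = 1.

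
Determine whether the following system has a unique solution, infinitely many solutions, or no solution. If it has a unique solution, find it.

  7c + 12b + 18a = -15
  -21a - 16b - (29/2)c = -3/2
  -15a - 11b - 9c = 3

Row-reduce:
R1 ← R1 / (18).
R2 ← R2 + 21·R1.
R3 ← R3 + 15·R1.
R2 ← R2 / (-2).
R1 ← R1 − 2/3·R2.
R3 ← R3 + 1·R2.
Rank is 2 with 3 unknowns, leaving c free.

infinitely many solutions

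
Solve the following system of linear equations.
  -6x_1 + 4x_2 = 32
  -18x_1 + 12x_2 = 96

infinitely many solutions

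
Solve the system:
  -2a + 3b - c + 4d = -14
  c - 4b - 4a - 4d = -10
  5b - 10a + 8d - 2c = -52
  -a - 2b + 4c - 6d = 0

Row-reduce:
R1 ← R1 / (-2).
R2 ← R2 + 4·R1.
R3 ← R3 + 10·R1.
R4 ← R4 + 1·R1.
R2 ← R2 / (-10).
R1 ← R1 + 3/2·R2.
R3 ← R3 + 10·R2.
R4 ← R4 + 7/2·R2.
Swap R3 and R4.
R3 ← R3 / (69/20).
R1 ← R1 − 1/20·R3.
R2 ← R2 + 3/10·R3.
Rank is 3 with 4 unknowns, leaving d free.

infinitely many solutions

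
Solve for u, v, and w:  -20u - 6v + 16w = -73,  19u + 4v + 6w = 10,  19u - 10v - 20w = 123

u = 2, v = -5/2, w = -3

Row-reduce the augmented matrix:
R1 ← R1 / (-20).
R2 ← R2 − 19·R1.
R3 ← R3 − 19·R1.
R2 ← R2 / (-17/10).
R1 ← R1 − 3/10·R2.
R3 ← R3 + 157/10·R2.
R3 ← R3 / (-3410/17).
R1 ← R1 − 50/17·R3.
R2 ← R2 + 212/17·R3.
Reading off the reduced rows gives u = 2, v = -5/2, w = -3.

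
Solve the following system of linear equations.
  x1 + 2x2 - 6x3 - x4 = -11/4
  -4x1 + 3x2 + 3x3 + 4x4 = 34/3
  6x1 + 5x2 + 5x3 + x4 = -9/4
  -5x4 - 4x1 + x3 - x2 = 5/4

x1 = -4/3, x2 = 2/3, x3 = 1/3, x4 = 3/4

Row-reduce the augmented matrix:
R2 ← R2 + 4·R1.
R3 ← R3 − 6·R1.
R4 ← R4 + 4·R1.
R2 ← R2 / (11).
R1 ← R1 − 2·R2.
R3 ← R3 + 7·R2.
R4 ← R4 − 7·R2.
R3 ← R3 / (304/11).
R1 ← R1 + 24/11·R3.
R2 ← R2 + 21/11·R3.
R4 ← R4 + 106/11·R3.
R4 ← R4 / (-997/152).
R1 ← R1 + 17/38·R4.
R2 ← R2 − 147/304·R4.
R3 ← R3 − 77/304·R4.
Reading off the reduced rows gives x1 = -4/3, x2 = 2/3, x3 = 1/3, x4 = 3/4.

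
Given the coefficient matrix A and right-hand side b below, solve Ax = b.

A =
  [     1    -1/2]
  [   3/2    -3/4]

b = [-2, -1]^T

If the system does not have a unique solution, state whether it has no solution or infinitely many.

Row-reduce:
R2 ← R2 − 3/2·R1.
Row 2 reduces to 0 = 2, a contradiction. The system is inconsistent.

no solution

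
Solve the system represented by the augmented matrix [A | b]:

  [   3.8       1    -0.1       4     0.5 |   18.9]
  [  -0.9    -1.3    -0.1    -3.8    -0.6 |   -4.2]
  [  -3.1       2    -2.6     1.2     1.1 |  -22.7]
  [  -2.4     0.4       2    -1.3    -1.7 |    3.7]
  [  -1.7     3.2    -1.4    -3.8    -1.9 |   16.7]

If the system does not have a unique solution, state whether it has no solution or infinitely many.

x_1 = 6, x_2 = 6, x_3 = 4, x_4 = -2, x_5 = -3

Row-reduce the augmented matrix:
R1 ← R1 / (19/5).
R2 ← R2 + 9/10·R1.
R3 ← R3 + 31/10·R1.
R4 ← R4 + 12/5·R1.
R5 ← R5 + 17/10·R1.
R2 ← R2 / (-101/95).
R1 ← R1 − 5/19·R2.
R3 ← R3 − 107/38·R2.
R4 ← R4 − 98/95·R2.
R5 ← R5 − 693/190·R2.
R3 ← R3 / (-12157/4040).
R1 ← R1 + 23/404·R3.
R2 ← R2 − 47/404·R3.
R4 ← R4 − 367/202·R3.
R5 ← R5 + 7551/4040·R3.
R4 ← R4 / (-414369/121570).
R1 ← R1 − 4924/12157·R4.
R2 ← R2 − 31166/12157·R4.
R3 ← R3 − 12492/12157·R4.
R5 ← R5 + 600341/60785·R4.
R5 ← R5 / (3077593/2071845).
R1 ← R1 + 80951/414369·R5.
R2 ← R2 + 341878/414369·R5.
R3 ← R3 + 27307/46041·R5.
R4 ← R4 − 208025/414369·R5.
Reading off the reduced rows gives x_1 = 6, x_2 = 6, x_3 = 4, x_4 = -2, x_5 = -3.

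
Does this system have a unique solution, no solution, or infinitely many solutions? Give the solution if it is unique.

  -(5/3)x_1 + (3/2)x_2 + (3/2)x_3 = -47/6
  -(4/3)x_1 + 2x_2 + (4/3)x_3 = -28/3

infinitely many solutions

Row-reduce:
R1 ← R1 / (-5/3).
R2 ← R2 + 4/3·R1.
R2 ← R2 / (4/5).
R1 ← R1 + 9/10·R2.
Rank is 2 with 3 unknowns, leaving x_3 free.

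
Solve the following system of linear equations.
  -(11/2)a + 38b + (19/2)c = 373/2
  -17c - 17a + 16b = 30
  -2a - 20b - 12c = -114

no solution

Row-reduce:
R1 ← R1 / (-11/2).
R2 ← R2 + 17·R1.
R3 ← R3 + 2·R1.
R2 ← R2 / (-1116/11).
R1 ← R1 + 76/11·R2.
R3 ← R3 + 372/11·R2.
Row 3 reduces to 0 = 1/3, a contradiction. The system is inconsistent.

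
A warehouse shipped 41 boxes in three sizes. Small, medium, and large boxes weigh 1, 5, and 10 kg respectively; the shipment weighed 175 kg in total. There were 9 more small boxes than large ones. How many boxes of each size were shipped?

small boxes: 15, medium boxes: 20, large boxes: 6

Let s = small boxes, m = medium boxes, l = large boxes.
  s + l + m = 41
  s + 5m + 10l = 175
  s - l = 9
Row-reduce the augmented matrix:
R2 ← R2 − 1·R1.
R3 ← R3 − 1·R1.
R2 ← R2 / (4).
R1 ← R1 − 1·R2.
R3 ← R3 + 1·R2.
R3 ← R3 / (1/4).
R1 ← R1 + 5/4·R3.
R2 ← R2 − 9/4·R3.
Reading off the reduced rows gives s = 15, m = 20, l = 6.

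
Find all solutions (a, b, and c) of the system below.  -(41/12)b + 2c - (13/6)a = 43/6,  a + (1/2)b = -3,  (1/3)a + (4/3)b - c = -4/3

Row-reduce:
R1 ← R1 / (-13/6).
R2 ← R2 − 1·R1.
R3 ← R3 − 1/3·R1.
R2 ← R2 / (-14/13).
R1 ← R1 − 41/26·R2.
R3 ← R3 − 21/26·R2.
Rank is 2 with 3 unknowns, leaving c free.

infinitely many solutions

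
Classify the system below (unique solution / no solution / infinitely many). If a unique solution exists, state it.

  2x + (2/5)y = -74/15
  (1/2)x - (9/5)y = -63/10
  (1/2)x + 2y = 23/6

x = -3, y = 8/3

Row-reduce the augmented matrix:
R1 ← R1 / (2).
R2 ← R2 − 1/2·R1.
R3 ← R3 − 1/2·R1.
R2 ← R2 / (-19/10).
R1 ← R1 − 1/5·R2.
R3 ← R3 − 19/10·R2.
R3 reduces to 0 = 0, so the extra equation is consistent.
Reading off the reduced rows gives x = -3, y = 8/3.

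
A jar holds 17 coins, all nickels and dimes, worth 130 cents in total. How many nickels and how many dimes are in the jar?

nickels: 8, dimes: 9

Let n = nickels, d = dimes.
  n + d = 17
  5n + 10d = 130
From equation 1: n = 17 − d.
Substitute into equation 2 and solve: d = 9.
Then n = 8.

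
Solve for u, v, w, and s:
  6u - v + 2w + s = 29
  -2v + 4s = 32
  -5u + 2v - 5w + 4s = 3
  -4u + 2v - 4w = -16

Row-reduce the augmented matrix:
R1 ← R1 / (6).
R3 ← R3 + 5·R1.
R4 ← R4 + 4·R1.
R2 ← R2 / (-2).
R1 ← R1 + 1/6·R2.
R3 ← R3 − 7/6·R2.
R4 ← R4 − 4/3·R2.
R3 ← R3 / (-10/3).
R1 ← R1 − 1/3·R3.
R4 ← R4 + 8/3·R3.
R4 ← R4 / (-12/5).
R1 ← R1 − 11/20·R4.
R2 ← R2 + 2·R4.
R3 ← R3 + 43/20·R4.
Reading off the reduced rows gives u = 4, v = -6, w = -3, s = 5.

u = 4, v = -6, w = -3, s = 5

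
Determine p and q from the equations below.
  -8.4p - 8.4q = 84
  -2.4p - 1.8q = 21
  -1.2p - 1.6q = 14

p = -5, q = -5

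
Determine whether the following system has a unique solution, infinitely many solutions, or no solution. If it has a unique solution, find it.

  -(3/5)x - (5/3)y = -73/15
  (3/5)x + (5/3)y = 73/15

Row-reduce:
R1 ← R1 / (-3/5).
R2 ← R2 − 3/5·R1.
Rank is 1 with 2 unknowns, leaving y free.

infinitely many solutions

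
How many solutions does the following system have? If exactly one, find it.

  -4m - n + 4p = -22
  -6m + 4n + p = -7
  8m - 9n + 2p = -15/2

no solution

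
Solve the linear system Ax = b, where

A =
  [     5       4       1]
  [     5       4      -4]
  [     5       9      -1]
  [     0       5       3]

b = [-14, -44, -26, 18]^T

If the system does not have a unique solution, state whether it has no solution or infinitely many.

Row-reduce the augmented matrix:
R1 ← R1 / (5).
R2 ← R2 − 5·R1.
R3 ← R3 − 5·R1.
Swap R2 and R3.
R2 ← R2 / (5).
R1 ← R1 − 4/5·R2.
R4 ← R4 − 5·R2.
R3 ← R3 / (-5).
R1 ← R1 − 13/25·R3.
R2 ← R2 + 2/5·R3.
R4 ← R4 − 5·R3.
R4 reduces to 0 = 0, so the extra equation is consistent.
Reading off the reduced rows gives x_1 = -4, x_2 = 0, x_3 = 6.

x_1 = -4, x_2 = 0, x_3 = 6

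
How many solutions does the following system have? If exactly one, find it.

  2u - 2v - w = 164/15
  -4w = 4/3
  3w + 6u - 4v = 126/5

u = 5/2, v = -14/5, w = -1/3

Row-reduce the augmented matrix:
R1 ← R1 / (2).
R3 ← R3 − 6·R1.
Swap R2 and R3.
R2 ← R2 / (2).
R1 ← R1 + 1·R2.
R3 ← R3 / (-4).
R1 ← R1 − 5/2·R3.
R2 ← R2 − 3·R3.
Reading off the reduced rows gives u = 5/2, v = -14/5, w = -1/3.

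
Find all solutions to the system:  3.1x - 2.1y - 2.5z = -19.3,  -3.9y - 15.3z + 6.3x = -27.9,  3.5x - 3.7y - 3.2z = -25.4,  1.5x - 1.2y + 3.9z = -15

Row-reduce the augmented matrix:
R1 ← R1 / (31/10).
R2 ← R2 − 63/10·R1.
R3 ← R3 − 7/2·R1.
R4 ← R4 − 3/2·R1.
R2 ← R2 / (57/155).
R1 ← R1 + 21/31·R2.
R3 ← R3 + 206/155·R2.
R4 ← R4 + 57/310·R2.
R3 ← R3 / (-7089/190).
R1 ← R1 + 373/19·R3.
R2 ← R2 + 528/19·R3.
R4 reduces to 0 = 0, so the extra equation is consistent.
Reading off the reduced rows gives x = -5, y = 3, z = -1.

x = -5, y = 3, z = -1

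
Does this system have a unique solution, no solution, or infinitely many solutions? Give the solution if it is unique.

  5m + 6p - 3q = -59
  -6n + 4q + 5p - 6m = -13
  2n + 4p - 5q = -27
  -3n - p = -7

m = -4, n = 4, p = -5, q = 3

Row-reduce the augmented matrix:
R1 ← R1 / (5).
R2 ← R2 + 6·R1.
R2 ← R2 / (-6).
R3 ← R3 − 2·R2.
R4 ← R4 + 3·R2.
R3 ← R3 / (121/15).
R1 ← R1 − 6/5·R3.
R2 ← R2 + 61/30·R3.
R4 ← R4 + 71/10·R3.
R4 ← R4 / (-1085/242).
R1 ← R1 − 15/121·R4.
R2 ← R2 + 313/242·R4.
R3 ← R3 + 73/121·R4.
Reading off the reduced rows gives m = -4, n = 4, p = -5, q = 3.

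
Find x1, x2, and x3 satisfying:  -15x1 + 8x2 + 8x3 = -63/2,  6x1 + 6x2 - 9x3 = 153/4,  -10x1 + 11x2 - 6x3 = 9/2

x1 = 5/2, x2 = 2, x3 = -5/4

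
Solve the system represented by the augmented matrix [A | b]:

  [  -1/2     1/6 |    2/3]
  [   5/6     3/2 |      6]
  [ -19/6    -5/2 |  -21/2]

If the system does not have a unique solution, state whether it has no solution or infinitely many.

no solution

Row-reduce:
R1 ← R1 / (-1/2).
R2 ← R2 − 5/6·R1.
R3 ← R3 + 19/6·R1.
R2 ← R2 / (16/9).
R1 ← R1 + 1/3·R2.
R3 ← R3 + 32/9·R2.
Row 3 reduces to 0 = -1/2, a contradiction. The system is inconsistent.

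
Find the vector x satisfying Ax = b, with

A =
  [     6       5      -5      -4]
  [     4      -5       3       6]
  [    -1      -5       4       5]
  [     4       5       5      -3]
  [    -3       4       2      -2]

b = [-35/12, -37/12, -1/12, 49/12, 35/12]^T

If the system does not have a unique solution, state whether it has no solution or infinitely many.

Row-reduce the augmented matrix:
R1 ← R1 / (6).
R2 ← R2 − 4·R1.
R3 ← R3 + 1·R1.
R4 ← R4 − 4·R1.
R5 ← R5 + 3·R1.
R2 ← R2 / (-25/3).
R1 ← R1 − 5/6·R2.
R3 ← R3 + 25/6·R2.
R4 ← R4 − 5/3·R2.
R5 ← R5 − 13/2·R2.
Swap R3 and R4.
R3 ← R3 / (48/5).
R1 ← R1 + 1/5·R3.
R2 ← R2 + 19/25·R3.
R5 ← R5 − 111/25·R3.
Swap R4 and R5.
R4 ← R4 / (169/80).
R1 ← R1 − 11/48·R4.
R2 ← R2 + 223/240·R4.
R3 ← R3 − 7/48·R4.
R5 reduces to 0 = 0, so the extra equation is consistent.
Reading off the reduced rows gives x_1 = -1/4, x_2 = -1/3, x_3 = 3/4, x_4 = -1.

x_1 = -1/4, x_2 = -1/3, x_3 = 3/4, x_4 = -1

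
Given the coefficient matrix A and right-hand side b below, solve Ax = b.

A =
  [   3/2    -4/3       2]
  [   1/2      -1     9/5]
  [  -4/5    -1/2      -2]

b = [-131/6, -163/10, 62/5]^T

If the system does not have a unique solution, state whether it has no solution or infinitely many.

x_1 = -3, x_2 = 4, x_3 = -6

Row-reduce the augmented matrix:
R1 ← R1 / (3/2).
R2 ← R2 − 1/2·R1.
R3 ← R3 + 4/5·R1.
R2 ← R2 / (-5/9).
R1 ← R1 + 8/9·R2.
R3 ← R3 + 109/90·R2.
R3 ← R3 / (-851/250).
R1 ← R1 + 12/25·R3.
R2 ← R2 + 51/25·R3.
Reading off the reduced rows gives x_1 = -3, x_2 = 4, x_3 = -6.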